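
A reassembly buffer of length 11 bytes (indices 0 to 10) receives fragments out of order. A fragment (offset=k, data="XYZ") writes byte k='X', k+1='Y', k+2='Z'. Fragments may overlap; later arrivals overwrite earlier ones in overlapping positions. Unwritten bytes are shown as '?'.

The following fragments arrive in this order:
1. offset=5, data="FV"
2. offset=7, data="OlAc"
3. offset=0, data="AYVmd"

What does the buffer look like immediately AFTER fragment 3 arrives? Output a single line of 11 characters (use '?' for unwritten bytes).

Fragment 1: offset=5 data="FV" -> buffer=?????FV????
Fragment 2: offset=7 data="OlAc" -> buffer=?????FVOlAc
Fragment 3: offset=0 data="AYVmd" -> buffer=AYVmdFVOlAc

Answer: AYVmdFVOlAc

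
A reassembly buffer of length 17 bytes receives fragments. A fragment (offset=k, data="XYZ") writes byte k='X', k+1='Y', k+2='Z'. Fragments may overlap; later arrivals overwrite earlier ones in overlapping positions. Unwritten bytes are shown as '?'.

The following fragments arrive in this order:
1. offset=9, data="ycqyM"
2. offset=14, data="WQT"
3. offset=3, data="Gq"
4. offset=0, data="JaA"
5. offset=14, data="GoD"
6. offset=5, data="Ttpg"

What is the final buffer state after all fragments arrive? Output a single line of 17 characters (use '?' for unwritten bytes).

Answer: JaAGqTtpgycqyMGoD

Derivation:
Fragment 1: offset=9 data="ycqyM" -> buffer=?????????ycqyM???
Fragment 2: offset=14 data="WQT" -> buffer=?????????ycqyMWQT
Fragment 3: offset=3 data="Gq" -> buffer=???Gq????ycqyMWQT
Fragment 4: offset=0 data="JaA" -> buffer=JaAGq????ycqyMWQT
Fragment 5: offset=14 data="GoD" -> buffer=JaAGq????ycqyMGoD
Fragment 6: offset=5 data="Ttpg" -> buffer=JaAGqTtpgycqyMGoD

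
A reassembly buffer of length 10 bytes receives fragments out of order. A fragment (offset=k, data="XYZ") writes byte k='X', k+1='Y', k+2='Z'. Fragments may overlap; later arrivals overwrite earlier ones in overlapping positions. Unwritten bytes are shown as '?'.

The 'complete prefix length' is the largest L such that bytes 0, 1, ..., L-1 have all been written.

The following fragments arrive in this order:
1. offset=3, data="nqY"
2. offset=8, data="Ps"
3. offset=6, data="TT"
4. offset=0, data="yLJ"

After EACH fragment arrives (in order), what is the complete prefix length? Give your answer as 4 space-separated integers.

Answer: 0 0 0 10

Derivation:
Fragment 1: offset=3 data="nqY" -> buffer=???nqY???? -> prefix_len=0
Fragment 2: offset=8 data="Ps" -> buffer=???nqY??Ps -> prefix_len=0
Fragment 3: offset=6 data="TT" -> buffer=???nqYTTPs -> prefix_len=0
Fragment 4: offset=0 data="yLJ" -> buffer=yLJnqYTTPs -> prefix_len=10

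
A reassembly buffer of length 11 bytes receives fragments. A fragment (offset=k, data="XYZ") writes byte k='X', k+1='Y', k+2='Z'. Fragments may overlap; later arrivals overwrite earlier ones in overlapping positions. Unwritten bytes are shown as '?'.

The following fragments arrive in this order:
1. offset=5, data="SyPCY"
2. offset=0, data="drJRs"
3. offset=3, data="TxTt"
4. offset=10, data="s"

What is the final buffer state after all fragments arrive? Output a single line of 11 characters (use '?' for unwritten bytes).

Fragment 1: offset=5 data="SyPCY" -> buffer=?????SyPCY?
Fragment 2: offset=0 data="drJRs" -> buffer=drJRsSyPCY?
Fragment 3: offset=3 data="TxTt" -> buffer=drJTxTtPCY?
Fragment 4: offset=10 data="s" -> buffer=drJTxTtPCYs

Answer: drJTxTtPCYs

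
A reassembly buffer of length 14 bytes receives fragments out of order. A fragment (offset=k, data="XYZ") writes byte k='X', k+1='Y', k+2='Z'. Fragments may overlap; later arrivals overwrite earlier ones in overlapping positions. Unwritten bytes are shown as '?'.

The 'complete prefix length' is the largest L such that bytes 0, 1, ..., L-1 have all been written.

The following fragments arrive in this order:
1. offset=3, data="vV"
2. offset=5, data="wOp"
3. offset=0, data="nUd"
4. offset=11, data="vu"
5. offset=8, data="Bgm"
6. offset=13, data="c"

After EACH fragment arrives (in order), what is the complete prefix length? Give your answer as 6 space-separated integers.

Answer: 0 0 8 8 13 14

Derivation:
Fragment 1: offset=3 data="vV" -> buffer=???vV????????? -> prefix_len=0
Fragment 2: offset=5 data="wOp" -> buffer=???vVwOp?????? -> prefix_len=0
Fragment 3: offset=0 data="nUd" -> buffer=nUdvVwOp?????? -> prefix_len=8
Fragment 4: offset=11 data="vu" -> buffer=nUdvVwOp???vu? -> prefix_len=8
Fragment 5: offset=8 data="Bgm" -> buffer=nUdvVwOpBgmvu? -> prefix_len=13
Fragment 6: offset=13 data="c" -> buffer=nUdvVwOpBgmvuc -> prefix_len=14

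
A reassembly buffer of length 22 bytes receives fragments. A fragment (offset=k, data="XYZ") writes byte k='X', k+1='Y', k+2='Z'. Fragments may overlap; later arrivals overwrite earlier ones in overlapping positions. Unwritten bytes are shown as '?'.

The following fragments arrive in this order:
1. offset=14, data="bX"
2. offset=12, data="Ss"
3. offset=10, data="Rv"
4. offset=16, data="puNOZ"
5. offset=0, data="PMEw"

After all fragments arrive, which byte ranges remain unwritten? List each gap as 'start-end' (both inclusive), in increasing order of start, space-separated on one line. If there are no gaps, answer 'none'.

Fragment 1: offset=14 len=2
Fragment 2: offset=12 len=2
Fragment 3: offset=10 len=2
Fragment 4: offset=16 len=5
Fragment 5: offset=0 len=4
Gaps: 4-9 21-21

Answer: 4-9 21-21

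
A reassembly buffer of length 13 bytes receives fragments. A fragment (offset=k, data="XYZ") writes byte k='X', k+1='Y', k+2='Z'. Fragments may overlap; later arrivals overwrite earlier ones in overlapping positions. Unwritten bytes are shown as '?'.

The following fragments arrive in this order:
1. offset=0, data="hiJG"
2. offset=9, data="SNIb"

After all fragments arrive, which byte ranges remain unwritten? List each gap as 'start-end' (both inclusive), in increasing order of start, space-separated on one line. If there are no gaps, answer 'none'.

Fragment 1: offset=0 len=4
Fragment 2: offset=9 len=4
Gaps: 4-8

Answer: 4-8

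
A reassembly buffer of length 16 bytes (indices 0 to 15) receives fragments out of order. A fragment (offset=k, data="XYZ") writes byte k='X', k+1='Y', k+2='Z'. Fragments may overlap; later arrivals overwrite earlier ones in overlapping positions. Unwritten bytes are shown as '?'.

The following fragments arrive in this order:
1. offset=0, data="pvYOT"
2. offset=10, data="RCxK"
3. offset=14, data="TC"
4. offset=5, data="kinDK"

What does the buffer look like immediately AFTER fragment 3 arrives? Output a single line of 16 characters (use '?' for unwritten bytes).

Answer: pvYOT?????RCxKTC

Derivation:
Fragment 1: offset=0 data="pvYOT" -> buffer=pvYOT???????????
Fragment 2: offset=10 data="RCxK" -> buffer=pvYOT?????RCxK??
Fragment 3: offset=14 data="TC" -> buffer=pvYOT?????RCxKTC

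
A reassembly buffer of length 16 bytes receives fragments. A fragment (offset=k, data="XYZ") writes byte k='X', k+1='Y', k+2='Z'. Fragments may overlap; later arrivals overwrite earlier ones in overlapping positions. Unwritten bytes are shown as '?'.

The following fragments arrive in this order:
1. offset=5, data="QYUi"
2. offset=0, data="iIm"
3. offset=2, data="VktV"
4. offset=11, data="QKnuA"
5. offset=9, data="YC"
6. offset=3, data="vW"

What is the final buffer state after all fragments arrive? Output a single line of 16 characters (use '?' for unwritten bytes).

Answer: iIVvWVYUiYCQKnuA

Derivation:
Fragment 1: offset=5 data="QYUi" -> buffer=?????QYUi???????
Fragment 2: offset=0 data="iIm" -> buffer=iIm??QYUi???????
Fragment 3: offset=2 data="VktV" -> buffer=iIVktVYUi???????
Fragment 4: offset=11 data="QKnuA" -> buffer=iIVktVYUi??QKnuA
Fragment 5: offset=9 data="YC" -> buffer=iIVktVYUiYCQKnuA
Fragment 6: offset=3 data="vW" -> buffer=iIVvWVYUiYCQKnuA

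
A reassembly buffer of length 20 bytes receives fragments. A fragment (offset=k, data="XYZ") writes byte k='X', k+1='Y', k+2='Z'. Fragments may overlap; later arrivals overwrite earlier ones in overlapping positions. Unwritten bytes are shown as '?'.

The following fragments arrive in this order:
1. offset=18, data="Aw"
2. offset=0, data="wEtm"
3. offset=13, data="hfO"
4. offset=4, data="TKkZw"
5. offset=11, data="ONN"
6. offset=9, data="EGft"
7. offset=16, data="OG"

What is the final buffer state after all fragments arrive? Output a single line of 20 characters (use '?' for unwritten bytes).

Fragment 1: offset=18 data="Aw" -> buffer=??????????????????Aw
Fragment 2: offset=0 data="wEtm" -> buffer=wEtm??????????????Aw
Fragment 3: offset=13 data="hfO" -> buffer=wEtm?????????hfO??Aw
Fragment 4: offset=4 data="TKkZw" -> buffer=wEtmTKkZw????hfO??Aw
Fragment 5: offset=11 data="ONN" -> buffer=wEtmTKkZw??ONNfO??Aw
Fragment 6: offset=9 data="EGft" -> buffer=wEtmTKkZwEGftNfO??Aw
Fragment 7: offset=16 data="OG" -> buffer=wEtmTKkZwEGftNfOOGAw

Answer: wEtmTKkZwEGftNfOOGAw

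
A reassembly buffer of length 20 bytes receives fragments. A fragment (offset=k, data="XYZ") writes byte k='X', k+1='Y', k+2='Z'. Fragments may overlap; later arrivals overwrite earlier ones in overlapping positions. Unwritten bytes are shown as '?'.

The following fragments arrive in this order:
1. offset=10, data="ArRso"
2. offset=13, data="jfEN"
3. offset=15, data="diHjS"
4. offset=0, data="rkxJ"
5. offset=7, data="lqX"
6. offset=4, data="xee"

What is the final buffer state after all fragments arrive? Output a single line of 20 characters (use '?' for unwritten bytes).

Fragment 1: offset=10 data="ArRso" -> buffer=??????????ArRso?????
Fragment 2: offset=13 data="jfEN" -> buffer=??????????ArRjfEN???
Fragment 3: offset=15 data="diHjS" -> buffer=??????????ArRjfdiHjS
Fragment 4: offset=0 data="rkxJ" -> buffer=rkxJ??????ArRjfdiHjS
Fragment 5: offset=7 data="lqX" -> buffer=rkxJ???lqXArRjfdiHjS
Fragment 6: offset=4 data="xee" -> buffer=rkxJxeelqXArRjfdiHjS

Answer: rkxJxeelqXArRjfdiHjS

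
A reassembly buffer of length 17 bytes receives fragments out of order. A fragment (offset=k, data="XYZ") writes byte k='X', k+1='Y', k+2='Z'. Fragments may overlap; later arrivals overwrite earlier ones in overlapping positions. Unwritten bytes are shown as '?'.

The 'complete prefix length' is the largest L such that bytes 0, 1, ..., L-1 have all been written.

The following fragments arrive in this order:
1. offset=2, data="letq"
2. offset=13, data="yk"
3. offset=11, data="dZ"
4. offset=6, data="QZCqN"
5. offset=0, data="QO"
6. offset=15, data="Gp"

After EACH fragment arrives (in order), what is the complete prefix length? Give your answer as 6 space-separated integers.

Answer: 0 0 0 0 15 17

Derivation:
Fragment 1: offset=2 data="letq" -> buffer=??letq??????????? -> prefix_len=0
Fragment 2: offset=13 data="yk" -> buffer=??letq???????yk?? -> prefix_len=0
Fragment 3: offset=11 data="dZ" -> buffer=??letq?????dZyk?? -> prefix_len=0
Fragment 4: offset=6 data="QZCqN" -> buffer=??letqQZCqNdZyk?? -> prefix_len=0
Fragment 5: offset=0 data="QO" -> buffer=QOletqQZCqNdZyk?? -> prefix_len=15
Fragment 6: offset=15 data="Gp" -> buffer=QOletqQZCqNdZykGp -> prefix_len=17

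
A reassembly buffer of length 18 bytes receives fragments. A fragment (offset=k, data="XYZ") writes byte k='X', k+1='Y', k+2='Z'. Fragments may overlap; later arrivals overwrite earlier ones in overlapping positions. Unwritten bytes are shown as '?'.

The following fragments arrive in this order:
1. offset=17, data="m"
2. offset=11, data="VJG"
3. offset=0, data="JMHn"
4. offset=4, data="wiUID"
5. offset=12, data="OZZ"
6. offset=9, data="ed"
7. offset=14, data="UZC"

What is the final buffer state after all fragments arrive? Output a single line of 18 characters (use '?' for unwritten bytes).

Fragment 1: offset=17 data="m" -> buffer=?????????????????m
Fragment 2: offset=11 data="VJG" -> buffer=???????????VJG???m
Fragment 3: offset=0 data="JMHn" -> buffer=JMHn???????VJG???m
Fragment 4: offset=4 data="wiUID" -> buffer=JMHnwiUID??VJG???m
Fragment 5: offset=12 data="OZZ" -> buffer=JMHnwiUID??VOZZ??m
Fragment 6: offset=9 data="ed" -> buffer=JMHnwiUIDedVOZZ??m
Fragment 7: offset=14 data="UZC" -> buffer=JMHnwiUIDedVOZUZCm

Answer: JMHnwiUIDedVOZUZCm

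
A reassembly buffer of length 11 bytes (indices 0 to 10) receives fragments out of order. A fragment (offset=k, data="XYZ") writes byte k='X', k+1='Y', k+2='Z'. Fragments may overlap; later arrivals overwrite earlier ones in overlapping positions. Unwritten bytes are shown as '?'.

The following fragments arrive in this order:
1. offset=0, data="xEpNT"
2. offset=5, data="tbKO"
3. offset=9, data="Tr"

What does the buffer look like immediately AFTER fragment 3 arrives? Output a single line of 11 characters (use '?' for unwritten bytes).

Answer: xEpNTtbKOTr

Derivation:
Fragment 1: offset=0 data="xEpNT" -> buffer=xEpNT??????
Fragment 2: offset=5 data="tbKO" -> buffer=xEpNTtbKO??
Fragment 3: offset=9 data="Tr" -> buffer=xEpNTtbKOTr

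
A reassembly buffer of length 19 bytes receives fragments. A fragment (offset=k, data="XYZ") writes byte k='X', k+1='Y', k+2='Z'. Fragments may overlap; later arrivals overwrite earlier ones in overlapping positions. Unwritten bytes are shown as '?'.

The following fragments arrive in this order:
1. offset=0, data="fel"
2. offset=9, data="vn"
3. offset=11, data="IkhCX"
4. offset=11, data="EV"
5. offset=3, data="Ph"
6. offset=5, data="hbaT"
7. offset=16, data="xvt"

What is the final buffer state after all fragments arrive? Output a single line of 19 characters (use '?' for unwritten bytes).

Fragment 1: offset=0 data="fel" -> buffer=fel????????????????
Fragment 2: offset=9 data="vn" -> buffer=fel??????vn????????
Fragment 3: offset=11 data="IkhCX" -> buffer=fel??????vnIkhCX???
Fragment 4: offset=11 data="EV" -> buffer=fel??????vnEVhCX???
Fragment 5: offset=3 data="Ph" -> buffer=felPh????vnEVhCX???
Fragment 6: offset=5 data="hbaT" -> buffer=felPhhbaTvnEVhCX???
Fragment 7: offset=16 data="xvt" -> buffer=felPhhbaTvnEVhCXxvt

Answer: felPhhbaTvnEVhCXxvt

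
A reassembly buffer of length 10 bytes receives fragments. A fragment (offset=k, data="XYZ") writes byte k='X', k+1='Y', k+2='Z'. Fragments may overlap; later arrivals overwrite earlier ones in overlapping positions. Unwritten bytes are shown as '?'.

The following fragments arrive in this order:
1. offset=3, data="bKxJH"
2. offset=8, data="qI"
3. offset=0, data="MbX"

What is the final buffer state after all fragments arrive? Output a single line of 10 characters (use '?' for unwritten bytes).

Answer: MbXbKxJHqI

Derivation:
Fragment 1: offset=3 data="bKxJH" -> buffer=???bKxJH??
Fragment 2: offset=8 data="qI" -> buffer=???bKxJHqI
Fragment 3: offset=0 data="MbX" -> buffer=MbXbKxJHqI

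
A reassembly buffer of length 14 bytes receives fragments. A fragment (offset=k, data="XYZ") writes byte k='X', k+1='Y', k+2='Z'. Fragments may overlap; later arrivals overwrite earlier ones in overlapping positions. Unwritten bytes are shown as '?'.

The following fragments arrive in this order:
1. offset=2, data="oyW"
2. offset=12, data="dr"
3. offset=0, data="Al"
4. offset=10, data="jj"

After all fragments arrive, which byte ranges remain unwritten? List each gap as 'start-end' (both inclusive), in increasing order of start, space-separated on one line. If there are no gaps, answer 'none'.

Fragment 1: offset=2 len=3
Fragment 2: offset=12 len=2
Fragment 3: offset=0 len=2
Fragment 4: offset=10 len=2
Gaps: 5-9

Answer: 5-9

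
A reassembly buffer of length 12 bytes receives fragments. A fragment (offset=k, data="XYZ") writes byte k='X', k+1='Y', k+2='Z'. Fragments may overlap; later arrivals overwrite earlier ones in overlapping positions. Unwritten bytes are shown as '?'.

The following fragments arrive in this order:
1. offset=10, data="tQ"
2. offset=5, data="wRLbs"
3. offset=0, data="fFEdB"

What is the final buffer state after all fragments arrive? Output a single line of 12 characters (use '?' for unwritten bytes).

Answer: fFEdBwRLbstQ

Derivation:
Fragment 1: offset=10 data="tQ" -> buffer=??????????tQ
Fragment 2: offset=5 data="wRLbs" -> buffer=?????wRLbstQ
Fragment 3: offset=0 data="fFEdB" -> buffer=fFEdBwRLbstQ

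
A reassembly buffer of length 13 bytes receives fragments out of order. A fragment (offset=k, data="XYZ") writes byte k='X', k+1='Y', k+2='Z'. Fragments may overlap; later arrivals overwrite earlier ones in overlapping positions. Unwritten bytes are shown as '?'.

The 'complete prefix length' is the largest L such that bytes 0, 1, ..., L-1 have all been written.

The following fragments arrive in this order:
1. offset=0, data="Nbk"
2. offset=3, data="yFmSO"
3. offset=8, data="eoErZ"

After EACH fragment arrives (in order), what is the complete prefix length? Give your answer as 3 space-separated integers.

Answer: 3 8 13

Derivation:
Fragment 1: offset=0 data="Nbk" -> buffer=Nbk?????????? -> prefix_len=3
Fragment 2: offset=3 data="yFmSO" -> buffer=NbkyFmSO????? -> prefix_len=8
Fragment 3: offset=8 data="eoErZ" -> buffer=NbkyFmSOeoErZ -> prefix_len=13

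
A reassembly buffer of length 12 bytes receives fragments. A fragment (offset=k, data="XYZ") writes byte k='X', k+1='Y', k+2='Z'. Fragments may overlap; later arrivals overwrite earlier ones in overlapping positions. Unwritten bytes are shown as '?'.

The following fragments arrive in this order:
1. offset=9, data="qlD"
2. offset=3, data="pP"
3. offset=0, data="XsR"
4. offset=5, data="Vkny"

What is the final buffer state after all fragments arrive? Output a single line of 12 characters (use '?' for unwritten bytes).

Answer: XsRpPVknyqlD

Derivation:
Fragment 1: offset=9 data="qlD" -> buffer=?????????qlD
Fragment 2: offset=3 data="pP" -> buffer=???pP????qlD
Fragment 3: offset=0 data="XsR" -> buffer=XsRpP????qlD
Fragment 4: offset=5 data="Vkny" -> buffer=XsRpPVknyqlD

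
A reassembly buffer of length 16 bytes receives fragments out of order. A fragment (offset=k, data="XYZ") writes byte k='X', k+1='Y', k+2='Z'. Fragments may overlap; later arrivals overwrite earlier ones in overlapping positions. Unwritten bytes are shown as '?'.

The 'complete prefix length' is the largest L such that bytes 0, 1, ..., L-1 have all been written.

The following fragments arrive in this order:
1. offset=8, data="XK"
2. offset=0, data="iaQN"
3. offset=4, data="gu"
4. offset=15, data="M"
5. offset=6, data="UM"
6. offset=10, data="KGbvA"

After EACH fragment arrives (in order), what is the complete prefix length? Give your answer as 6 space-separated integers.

Fragment 1: offset=8 data="XK" -> buffer=????????XK?????? -> prefix_len=0
Fragment 2: offset=0 data="iaQN" -> buffer=iaQN????XK?????? -> prefix_len=4
Fragment 3: offset=4 data="gu" -> buffer=iaQNgu??XK?????? -> prefix_len=6
Fragment 4: offset=15 data="M" -> buffer=iaQNgu??XK?????M -> prefix_len=6
Fragment 5: offset=6 data="UM" -> buffer=iaQNguUMXK?????M -> prefix_len=10
Fragment 6: offset=10 data="KGbvA" -> buffer=iaQNguUMXKKGbvAM -> prefix_len=16

Answer: 0 4 6 6 10 16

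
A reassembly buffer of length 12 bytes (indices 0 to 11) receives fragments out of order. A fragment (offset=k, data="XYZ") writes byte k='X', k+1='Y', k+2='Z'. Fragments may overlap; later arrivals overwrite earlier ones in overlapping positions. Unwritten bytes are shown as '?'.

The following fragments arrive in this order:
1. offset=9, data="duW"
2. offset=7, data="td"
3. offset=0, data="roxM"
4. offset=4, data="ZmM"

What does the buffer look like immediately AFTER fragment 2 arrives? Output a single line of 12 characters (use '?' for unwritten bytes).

Answer: ???????tdduW

Derivation:
Fragment 1: offset=9 data="duW" -> buffer=?????????duW
Fragment 2: offset=7 data="td" -> buffer=???????tdduW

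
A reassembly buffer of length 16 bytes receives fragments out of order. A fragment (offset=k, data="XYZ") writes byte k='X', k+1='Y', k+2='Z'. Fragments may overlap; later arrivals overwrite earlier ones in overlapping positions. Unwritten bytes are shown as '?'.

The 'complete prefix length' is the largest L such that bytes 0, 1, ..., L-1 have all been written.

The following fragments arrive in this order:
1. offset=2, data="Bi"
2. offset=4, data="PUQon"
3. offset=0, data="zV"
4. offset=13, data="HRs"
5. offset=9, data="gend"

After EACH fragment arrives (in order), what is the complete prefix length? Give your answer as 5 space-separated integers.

Answer: 0 0 9 9 16

Derivation:
Fragment 1: offset=2 data="Bi" -> buffer=??Bi???????????? -> prefix_len=0
Fragment 2: offset=4 data="PUQon" -> buffer=??BiPUQon??????? -> prefix_len=0
Fragment 3: offset=0 data="zV" -> buffer=zVBiPUQon??????? -> prefix_len=9
Fragment 4: offset=13 data="HRs" -> buffer=zVBiPUQon????HRs -> prefix_len=9
Fragment 5: offset=9 data="gend" -> buffer=zVBiPUQongendHRs -> prefix_len=16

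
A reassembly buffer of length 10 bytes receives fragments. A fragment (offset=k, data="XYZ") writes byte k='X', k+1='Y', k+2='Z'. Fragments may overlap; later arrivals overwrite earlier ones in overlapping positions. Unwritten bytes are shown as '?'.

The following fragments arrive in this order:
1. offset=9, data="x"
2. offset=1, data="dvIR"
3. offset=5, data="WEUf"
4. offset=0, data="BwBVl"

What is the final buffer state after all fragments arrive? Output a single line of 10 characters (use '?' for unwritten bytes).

Answer: BwBVlWEUfx

Derivation:
Fragment 1: offset=9 data="x" -> buffer=?????????x
Fragment 2: offset=1 data="dvIR" -> buffer=?dvIR????x
Fragment 3: offset=5 data="WEUf" -> buffer=?dvIRWEUfx
Fragment 4: offset=0 data="BwBVl" -> buffer=BwBVlWEUfx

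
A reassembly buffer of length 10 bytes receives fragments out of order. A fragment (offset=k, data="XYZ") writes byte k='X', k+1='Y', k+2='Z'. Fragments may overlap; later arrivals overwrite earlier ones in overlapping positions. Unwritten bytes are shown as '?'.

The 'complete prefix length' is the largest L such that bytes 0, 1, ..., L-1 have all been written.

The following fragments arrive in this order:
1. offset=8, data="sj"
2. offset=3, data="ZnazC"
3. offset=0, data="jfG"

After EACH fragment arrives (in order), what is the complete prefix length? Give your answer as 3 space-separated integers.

Fragment 1: offset=8 data="sj" -> buffer=????????sj -> prefix_len=0
Fragment 2: offset=3 data="ZnazC" -> buffer=???ZnazCsj -> prefix_len=0
Fragment 3: offset=0 data="jfG" -> buffer=jfGZnazCsj -> prefix_len=10

Answer: 0 0 10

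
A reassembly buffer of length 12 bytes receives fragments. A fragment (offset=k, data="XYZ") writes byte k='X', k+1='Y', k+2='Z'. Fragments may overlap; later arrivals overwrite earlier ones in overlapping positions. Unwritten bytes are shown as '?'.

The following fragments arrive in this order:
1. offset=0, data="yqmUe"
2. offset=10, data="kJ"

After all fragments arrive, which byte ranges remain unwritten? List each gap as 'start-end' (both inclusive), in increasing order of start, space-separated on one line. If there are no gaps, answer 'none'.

Answer: 5-9

Derivation:
Fragment 1: offset=0 len=5
Fragment 2: offset=10 len=2
Gaps: 5-9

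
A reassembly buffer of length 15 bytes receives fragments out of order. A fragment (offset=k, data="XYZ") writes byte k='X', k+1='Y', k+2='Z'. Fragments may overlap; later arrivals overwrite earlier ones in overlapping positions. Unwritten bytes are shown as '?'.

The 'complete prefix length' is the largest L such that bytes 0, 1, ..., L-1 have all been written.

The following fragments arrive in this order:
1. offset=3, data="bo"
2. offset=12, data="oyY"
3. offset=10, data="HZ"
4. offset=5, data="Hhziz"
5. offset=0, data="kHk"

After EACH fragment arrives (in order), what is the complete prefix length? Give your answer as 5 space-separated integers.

Fragment 1: offset=3 data="bo" -> buffer=???bo?????????? -> prefix_len=0
Fragment 2: offset=12 data="oyY" -> buffer=???bo???????oyY -> prefix_len=0
Fragment 3: offset=10 data="HZ" -> buffer=???bo?????HZoyY -> prefix_len=0
Fragment 4: offset=5 data="Hhziz" -> buffer=???boHhzizHZoyY -> prefix_len=0
Fragment 5: offset=0 data="kHk" -> buffer=kHkboHhzizHZoyY -> prefix_len=15

Answer: 0 0 0 0 15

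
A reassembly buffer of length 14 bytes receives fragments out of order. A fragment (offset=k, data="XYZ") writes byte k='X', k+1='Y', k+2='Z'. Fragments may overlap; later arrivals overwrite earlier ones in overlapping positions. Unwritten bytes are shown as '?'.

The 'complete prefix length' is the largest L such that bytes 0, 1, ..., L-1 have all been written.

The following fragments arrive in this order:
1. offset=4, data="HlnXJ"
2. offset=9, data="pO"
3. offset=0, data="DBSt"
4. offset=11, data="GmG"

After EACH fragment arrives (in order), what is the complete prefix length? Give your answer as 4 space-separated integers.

Fragment 1: offset=4 data="HlnXJ" -> buffer=????HlnXJ????? -> prefix_len=0
Fragment 2: offset=9 data="pO" -> buffer=????HlnXJpO??? -> prefix_len=0
Fragment 3: offset=0 data="DBSt" -> buffer=DBStHlnXJpO??? -> prefix_len=11
Fragment 4: offset=11 data="GmG" -> buffer=DBStHlnXJpOGmG -> prefix_len=14

Answer: 0 0 11 14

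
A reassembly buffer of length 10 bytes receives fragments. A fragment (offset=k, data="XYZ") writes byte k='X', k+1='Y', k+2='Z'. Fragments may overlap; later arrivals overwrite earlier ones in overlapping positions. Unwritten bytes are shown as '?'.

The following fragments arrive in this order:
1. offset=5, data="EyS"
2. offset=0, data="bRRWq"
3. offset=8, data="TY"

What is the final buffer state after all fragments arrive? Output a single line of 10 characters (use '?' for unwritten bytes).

Answer: bRRWqEySTY

Derivation:
Fragment 1: offset=5 data="EyS" -> buffer=?????EyS??
Fragment 2: offset=0 data="bRRWq" -> buffer=bRRWqEyS??
Fragment 3: offset=8 data="TY" -> buffer=bRRWqEySTY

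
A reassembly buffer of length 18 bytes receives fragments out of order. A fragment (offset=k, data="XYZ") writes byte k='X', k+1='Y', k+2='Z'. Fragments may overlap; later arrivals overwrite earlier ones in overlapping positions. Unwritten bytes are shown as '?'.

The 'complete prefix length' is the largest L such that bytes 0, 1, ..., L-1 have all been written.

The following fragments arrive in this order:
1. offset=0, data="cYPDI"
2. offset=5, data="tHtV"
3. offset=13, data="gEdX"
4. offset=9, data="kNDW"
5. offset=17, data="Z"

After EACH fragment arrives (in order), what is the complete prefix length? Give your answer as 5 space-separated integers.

Fragment 1: offset=0 data="cYPDI" -> buffer=cYPDI????????????? -> prefix_len=5
Fragment 2: offset=5 data="tHtV" -> buffer=cYPDItHtV????????? -> prefix_len=9
Fragment 3: offset=13 data="gEdX" -> buffer=cYPDItHtV????gEdX? -> prefix_len=9
Fragment 4: offset=9 data="kNDW" -> buffer=cYPDItHtVkNDWgEdX? -> prefix_len=17
Fragment 5: offset=17 data="Z" -> buffer=cYPDItHtVkNDWgEdXZ -> prefix_len=18

Answer: 5 9 9 17 18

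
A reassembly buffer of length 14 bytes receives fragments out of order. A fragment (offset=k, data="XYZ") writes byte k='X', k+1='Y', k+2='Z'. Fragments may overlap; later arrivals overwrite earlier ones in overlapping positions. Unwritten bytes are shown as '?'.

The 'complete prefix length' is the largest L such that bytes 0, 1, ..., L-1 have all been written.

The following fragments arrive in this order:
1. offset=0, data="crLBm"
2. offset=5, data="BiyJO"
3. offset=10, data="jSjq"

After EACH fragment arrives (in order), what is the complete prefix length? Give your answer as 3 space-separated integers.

Answer: 5 10 14

Derivation:
Fragment 1: offset=0 data="crLBm" -> buffer=crLBm????????? -> prefix_len=5
Fragment 2: offset=5 data="BiyJO" -> buffer=crLBmBiyJO???? -> prefix_len=10
Fragment 3: offset=10 data="jSjq" -> buffer=crLBmBiyJOjSjq -> prefix_len=14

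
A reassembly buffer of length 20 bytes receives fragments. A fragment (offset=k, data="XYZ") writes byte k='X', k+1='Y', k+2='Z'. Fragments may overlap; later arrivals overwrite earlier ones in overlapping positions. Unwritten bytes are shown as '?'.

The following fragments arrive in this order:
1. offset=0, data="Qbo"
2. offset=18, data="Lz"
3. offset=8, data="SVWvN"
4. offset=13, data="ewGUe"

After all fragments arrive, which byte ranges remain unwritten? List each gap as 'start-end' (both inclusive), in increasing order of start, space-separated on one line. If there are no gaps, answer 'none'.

Fragment 1: offset=0 len=3
Fragment 2: offset=18 len=2
Fragment 3: offset=8 len=5
Fragment 4: offset=13 len=5
Gaps: 3-7

Answer: 3-7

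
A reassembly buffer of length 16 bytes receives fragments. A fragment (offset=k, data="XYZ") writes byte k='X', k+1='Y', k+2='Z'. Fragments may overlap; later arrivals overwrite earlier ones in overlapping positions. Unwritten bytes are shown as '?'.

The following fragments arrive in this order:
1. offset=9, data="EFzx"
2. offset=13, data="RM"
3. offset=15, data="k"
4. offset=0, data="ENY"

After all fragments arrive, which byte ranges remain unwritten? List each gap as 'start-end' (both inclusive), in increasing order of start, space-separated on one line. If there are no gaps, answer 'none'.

Answer: 3-8

Derivation:
Fragment 1: offset=9 len=4
Fragment 2: offset=13 len=2
Fragment 3: offset=15 len=1
Fragment 4: offset=0 len=3
Gaps: 3-8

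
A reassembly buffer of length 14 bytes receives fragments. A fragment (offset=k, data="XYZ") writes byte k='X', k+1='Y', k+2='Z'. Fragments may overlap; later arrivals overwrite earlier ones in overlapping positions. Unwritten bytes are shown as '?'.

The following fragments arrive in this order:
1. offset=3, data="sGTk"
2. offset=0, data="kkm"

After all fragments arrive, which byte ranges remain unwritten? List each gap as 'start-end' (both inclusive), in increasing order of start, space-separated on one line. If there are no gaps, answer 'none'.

Fragment 1: offset=3 len=4
Fragment 2: offset=0 len=3
Gaps: 7-13

Answer: 7-13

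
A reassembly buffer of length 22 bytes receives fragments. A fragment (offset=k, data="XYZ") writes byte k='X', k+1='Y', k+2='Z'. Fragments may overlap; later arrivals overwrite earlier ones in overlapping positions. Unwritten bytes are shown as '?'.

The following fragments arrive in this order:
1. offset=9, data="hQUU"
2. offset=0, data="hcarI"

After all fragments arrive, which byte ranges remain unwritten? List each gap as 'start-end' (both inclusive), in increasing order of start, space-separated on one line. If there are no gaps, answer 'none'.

Fragment 1: offset=9 len=4
Fragment 2: offset=0 len=5
Gaps: 5-8 13-21

Answer: 5-8 13-21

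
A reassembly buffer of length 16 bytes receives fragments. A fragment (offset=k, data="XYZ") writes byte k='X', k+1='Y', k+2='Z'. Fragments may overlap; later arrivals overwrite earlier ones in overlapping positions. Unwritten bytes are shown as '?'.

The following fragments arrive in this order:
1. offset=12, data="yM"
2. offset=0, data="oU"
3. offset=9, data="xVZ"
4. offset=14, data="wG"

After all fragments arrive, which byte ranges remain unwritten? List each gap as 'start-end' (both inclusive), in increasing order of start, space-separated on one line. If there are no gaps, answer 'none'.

Fragment 1: offset=12 len=2
Fragment 2: offset=0 len=2
Fragment 3: offset=9 len=3
Fragment 4: offset=14 len=2
Gaps: 2-8

Answer: 2-8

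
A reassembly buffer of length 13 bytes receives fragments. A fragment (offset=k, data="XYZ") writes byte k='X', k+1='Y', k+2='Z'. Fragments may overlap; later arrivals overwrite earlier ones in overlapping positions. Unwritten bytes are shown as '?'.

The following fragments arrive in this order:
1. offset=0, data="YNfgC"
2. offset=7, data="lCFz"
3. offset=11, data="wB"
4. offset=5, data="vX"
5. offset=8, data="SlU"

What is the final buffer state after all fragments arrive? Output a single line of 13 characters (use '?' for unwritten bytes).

Fragment 1: offset=0 data="YNfgC" -> buffer=YNfgC????????
Fragment 2: offset=7 data="lCFz" -> buffer=YNfgC??lCFz??
Fragment 3: offset=11 data="wB" -> buffer=YNfgC??lCFzwB
Fragment 4: offset=5 data="vX" -> buffer=YNfgCvXlCFzwB
Fragment 5: offset=8 data="SlU" -> buffer=YNfgCvXlSlUwB

Answer: YNfgCvXlSlUwB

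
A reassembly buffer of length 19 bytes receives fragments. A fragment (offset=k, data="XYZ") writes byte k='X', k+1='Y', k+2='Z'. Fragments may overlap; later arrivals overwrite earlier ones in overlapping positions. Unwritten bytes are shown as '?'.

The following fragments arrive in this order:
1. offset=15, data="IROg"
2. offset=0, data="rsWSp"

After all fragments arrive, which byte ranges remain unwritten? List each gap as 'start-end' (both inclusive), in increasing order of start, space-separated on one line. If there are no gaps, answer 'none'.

Fragment 1: offset=15 len=4
Fragment 2: offset=0 len=5
Gaps: 5-14

Answer: 5-14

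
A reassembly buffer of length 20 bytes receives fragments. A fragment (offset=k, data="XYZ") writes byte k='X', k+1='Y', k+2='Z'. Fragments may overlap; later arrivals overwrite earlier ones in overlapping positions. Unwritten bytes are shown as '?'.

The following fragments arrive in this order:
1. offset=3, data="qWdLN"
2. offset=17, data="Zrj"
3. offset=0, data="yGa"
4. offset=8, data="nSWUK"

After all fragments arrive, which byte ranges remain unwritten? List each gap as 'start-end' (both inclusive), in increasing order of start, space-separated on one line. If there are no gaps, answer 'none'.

Fragment 1: offset=3 len=5
Fragment 2: offset=17 len=3
Fragment 3: offset=0 len=3
Fragment 4: offset=8 len=5
Gaps: 13-16

Answer: 13-16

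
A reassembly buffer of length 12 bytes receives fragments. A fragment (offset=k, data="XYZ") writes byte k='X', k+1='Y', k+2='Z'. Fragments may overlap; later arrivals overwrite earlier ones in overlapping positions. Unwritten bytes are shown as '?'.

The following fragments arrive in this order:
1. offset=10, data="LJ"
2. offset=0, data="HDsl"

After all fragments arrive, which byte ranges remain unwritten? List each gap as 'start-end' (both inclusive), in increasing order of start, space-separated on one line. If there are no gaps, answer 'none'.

Answer: 4-9

Derivation:
Fragment 1: offset=10 len=2
Fragment 2: offset=0 len=4
Gaps: 4-9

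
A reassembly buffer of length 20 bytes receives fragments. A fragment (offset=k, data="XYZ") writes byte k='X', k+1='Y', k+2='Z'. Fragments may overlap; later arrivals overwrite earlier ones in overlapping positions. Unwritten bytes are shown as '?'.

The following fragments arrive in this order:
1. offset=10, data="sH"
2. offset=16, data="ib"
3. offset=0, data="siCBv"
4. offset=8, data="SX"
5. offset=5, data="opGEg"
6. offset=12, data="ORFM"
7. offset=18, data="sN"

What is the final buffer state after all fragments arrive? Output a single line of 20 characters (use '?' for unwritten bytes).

Fragment 1: offset=10 data="sH" -> buffer=??????????sH????????
Fragment 2: offset=16 data="ib" -> buffer=??????????sH????ib??
Fragment 3: offset=0 data="siCBv" -> buffer=siCBv?????sH????ib??
Fragment 4: offset=8 data="SX" -> buffer=siCBv???SXsH????ib??
Fragment 5: offset=5 data="opGEg" -> buffer=siCBvopGEgsH????ib??
Fragment 6: offset=12 data="ORFM" -> buffer=siCBvopGEgsHORFMib??
Fragment 7: offset=18 data="sN" -> buffer=siCBvopGEgsHORFMibsN

Answer: siCBvopGEgsHORFMibsN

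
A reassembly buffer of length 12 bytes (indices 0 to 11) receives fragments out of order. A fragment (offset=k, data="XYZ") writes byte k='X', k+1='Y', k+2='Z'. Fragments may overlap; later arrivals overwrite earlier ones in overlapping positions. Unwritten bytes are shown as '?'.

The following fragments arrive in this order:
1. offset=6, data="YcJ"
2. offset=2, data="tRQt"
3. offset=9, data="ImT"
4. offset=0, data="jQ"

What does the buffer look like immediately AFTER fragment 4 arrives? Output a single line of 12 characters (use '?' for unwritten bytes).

Fragment 1: offset=6 data="YcJ" -> buffer=??????YcJ???
Fragment 2: offset=2 data="tRQt" -> buffer=??tRQtYcJ???
Fragment 3: offset=9 data="ImT" -> buffer=??tRQtYcJImT
Fragment 4: offset=0 data="jQ" -> buffer=jQtRQtYcJImT

Answer: jQtRQtYcJImT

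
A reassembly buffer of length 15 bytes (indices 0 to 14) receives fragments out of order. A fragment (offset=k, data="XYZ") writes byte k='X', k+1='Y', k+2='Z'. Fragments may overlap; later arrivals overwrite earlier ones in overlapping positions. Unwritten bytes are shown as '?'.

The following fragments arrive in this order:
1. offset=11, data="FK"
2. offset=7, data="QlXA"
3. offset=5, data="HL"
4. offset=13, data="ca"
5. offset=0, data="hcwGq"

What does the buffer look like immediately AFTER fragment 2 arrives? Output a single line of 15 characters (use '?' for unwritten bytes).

Answer: ???????QlXAFK??

Derivation:
Fragment 1: offset=11 data="FK" -> buffer=???????????FK??
Fragment 2: offset=7 data="QlXA" -> buffer=???????QlXAFK??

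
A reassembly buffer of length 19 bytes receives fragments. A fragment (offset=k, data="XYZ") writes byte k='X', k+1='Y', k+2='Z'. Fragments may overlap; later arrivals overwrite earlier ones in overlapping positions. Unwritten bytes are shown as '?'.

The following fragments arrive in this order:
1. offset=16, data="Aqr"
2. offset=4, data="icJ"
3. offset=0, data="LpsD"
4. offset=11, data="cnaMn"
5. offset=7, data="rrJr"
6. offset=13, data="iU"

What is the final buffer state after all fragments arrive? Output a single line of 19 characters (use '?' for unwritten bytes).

Answer: LpsDicJrrJrcniUnAqr

Derivation:
Fragment 1: offset=16 data="Aqr" -> buffer=????????????????Aqr
Fragment 2: offset=4 data="icJ" -> buffer=????icJ?????????Aqr
Fragment 3: offset=0 data="LpsD" -> buffer=LpsDicJ?????????Aqr
Fragment 4: offset=11 data="cnaMn" -> buffer=LpsDicJ????cnaMnAqr
Fragment 5: offset=7 data="rrJr" -> buffer=LpsDicJrrJrcnaMnAqr
Fragment 6: offset=13 data="iU" -> buffer=LpsDicJrrJrcniUnAqr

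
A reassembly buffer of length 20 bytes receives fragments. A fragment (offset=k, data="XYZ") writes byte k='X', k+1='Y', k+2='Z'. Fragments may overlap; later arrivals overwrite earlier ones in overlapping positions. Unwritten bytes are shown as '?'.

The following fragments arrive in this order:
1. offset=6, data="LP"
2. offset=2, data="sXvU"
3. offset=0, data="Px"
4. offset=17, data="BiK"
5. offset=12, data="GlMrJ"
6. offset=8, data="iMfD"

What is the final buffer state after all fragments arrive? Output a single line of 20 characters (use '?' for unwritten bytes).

Fragment 1: offset=6 data="LP" -> buffer=??????LP????????????
Fragment 2: offset=2 data="sXvU" -> buffer=??sXvULP????????????
Fragment 3: offset=0 data="Px" -> buffer=PxsXvULP????????????
Fragment 4: offset=17 data="BiK" -> buffer=PxsXvULP?????????BiK
Fragment 5: offset=12 data="GlMrJ" -> buffer=PxsXvULP????GlMrJBiK
Fragment 6: offset=8 data="iMfD" -> buffer=PxsXvULPiMfDGlMrJBiK

Answer: PxsXvULPiMfDGlMrJBiK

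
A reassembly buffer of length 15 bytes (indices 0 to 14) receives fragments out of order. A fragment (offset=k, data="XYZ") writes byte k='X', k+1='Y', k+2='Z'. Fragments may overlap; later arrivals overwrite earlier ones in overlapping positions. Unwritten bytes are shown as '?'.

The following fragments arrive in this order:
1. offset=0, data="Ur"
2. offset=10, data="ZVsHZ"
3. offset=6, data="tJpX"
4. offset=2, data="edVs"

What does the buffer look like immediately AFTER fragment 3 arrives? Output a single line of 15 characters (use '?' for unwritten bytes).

Answer: Ur????tJpXZVsHZ

Derivation:
Fragment 1: offset=0 data="Ur" -> buffer=Ur?????????????
Fragment 2: offset=10 data="ZVsHZ" -> buffer=Ur????????ZVsHZ
Fragment 3: offset=6 data="tJpX" -> buffer=Ur????tJpXZVsHZ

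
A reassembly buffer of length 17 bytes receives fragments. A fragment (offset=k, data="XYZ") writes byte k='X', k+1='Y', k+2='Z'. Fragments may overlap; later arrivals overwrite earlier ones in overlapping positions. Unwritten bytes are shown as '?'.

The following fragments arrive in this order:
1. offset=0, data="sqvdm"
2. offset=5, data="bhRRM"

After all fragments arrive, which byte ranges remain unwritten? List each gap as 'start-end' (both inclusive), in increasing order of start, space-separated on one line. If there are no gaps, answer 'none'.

Fragment 1: offset=0 len=5
Fragment 2: offset=5 len=5
Gaps: 10-16

Answer: 10-16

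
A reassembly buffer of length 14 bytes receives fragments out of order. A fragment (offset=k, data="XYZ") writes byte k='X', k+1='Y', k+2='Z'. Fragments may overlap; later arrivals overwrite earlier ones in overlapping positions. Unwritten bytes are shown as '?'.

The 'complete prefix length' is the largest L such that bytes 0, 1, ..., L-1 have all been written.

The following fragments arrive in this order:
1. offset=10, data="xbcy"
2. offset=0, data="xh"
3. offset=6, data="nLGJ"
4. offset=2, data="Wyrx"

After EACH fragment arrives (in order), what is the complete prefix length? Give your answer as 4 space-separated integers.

Fragment 1: offset=10 data="xbcy" -> buffer=??????????xbcy -> prefix_len=0
Fragment 2: offset=0 data="xh" -> buffer=xh????????xbcy -> prefix_len=2
Fragment 3: offset=6 data="nLGJ" -> buffer=xh????nLGJxbcy -> prefix_len=2
Fragment 4: offset=2 data="Wyrx" -> buffer=xhWyrxnLGJxbcy -> prefix_len=14

Answer: 0 2 2 14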